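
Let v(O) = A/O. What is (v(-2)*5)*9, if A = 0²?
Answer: 0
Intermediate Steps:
A = 0
v(O) = 0 (v(O) = 0/O = 0)
(v(-2)*5)*9 = (0*5)*9 = 0*9 = 0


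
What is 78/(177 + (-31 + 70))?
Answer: 13/36 ≈ 0.36111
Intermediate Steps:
78/(177 + (-31 + 70)) = 78/(177 + 39) = 78/216 = 78*(1/216) = 13/36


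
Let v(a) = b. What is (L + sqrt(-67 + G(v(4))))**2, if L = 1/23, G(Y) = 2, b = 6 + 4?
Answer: -34384/529 + 2*I*sqrt(65)/23 ≈ -64.998 + 0.70107*I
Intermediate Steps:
b = 10
v(a) = 10
L = 1/23 ≈ 0.043478
(L + sqrt(-67 + G(v(4))))**2 = (1/23 + sqrt(-67 + 2))**2 = (1/23 + sqrt(-65))**2 = (1/23 + I*sqrt(65))**2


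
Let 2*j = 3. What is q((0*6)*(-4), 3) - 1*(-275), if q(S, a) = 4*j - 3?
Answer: 278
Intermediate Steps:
j = 3/2 (j = (½)*3 = 3/2 ≈ 1.5000)
q(S, a) = 3 (q(S, a) = 4*(3/2) - 3 = 6 - 3 = 3)
q((0*6)*(-4), 3) - 1*(-275) = 3 - 1*(-275) = 3 + 275 = 278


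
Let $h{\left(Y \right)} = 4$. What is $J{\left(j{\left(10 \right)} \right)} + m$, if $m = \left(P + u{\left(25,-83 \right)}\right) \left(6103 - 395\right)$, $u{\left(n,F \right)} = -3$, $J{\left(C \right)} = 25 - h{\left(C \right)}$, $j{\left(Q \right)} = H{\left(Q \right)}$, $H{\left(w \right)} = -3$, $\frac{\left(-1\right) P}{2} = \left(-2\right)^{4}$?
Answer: $-199759$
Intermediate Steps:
$P = -32$ ($P = - 2 \left(-2\right)^{4} = \left(-2\right) 16 = -32$)
$j{\left(Q \right)} = -3$
$J{\left(C \right)} = 21$ ($J{\left(C \right)} = 25 - 4 = 21$)
$m = -199780$ ($m = \left(-32 - 3\right) \left(6103 - 395\right) = \left(-35\right) 5708 = -199780$)
$J{\left(j{\left(10 \right)} \right)} + m = 21 - 199780 = -199759$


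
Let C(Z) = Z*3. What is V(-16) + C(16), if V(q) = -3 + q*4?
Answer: -19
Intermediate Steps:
C(Z) = 3*Z
V(q) = -3 + 4*q
V(-16) + C(16) = (-3 + 4*(-16)) + 3*16 = (-3 - 64) + 48 = -67 + 48 = -19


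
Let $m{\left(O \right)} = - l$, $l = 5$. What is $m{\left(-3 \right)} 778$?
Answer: $-3890$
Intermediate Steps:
$m{\left(O \right)} = -5$ ($m{\left(O \right)} = \left(-1\right) 5 = -5$)
$m{\left(-3 \right)} 778 = \left(-5\right) 778 = -3890$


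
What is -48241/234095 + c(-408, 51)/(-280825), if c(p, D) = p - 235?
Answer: -2679351148/13147945675 ≈ -0.20378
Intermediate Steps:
c(p, D) = -235 + p
-48241/234095 + c(-408, 51)/(-280825) = -48241/234095 + (-235 - 408)/(-280825) = -48241*1/234095 - 643*(-1/280825) = -48241/234095 + 643/280825 = -2679351148/13147945675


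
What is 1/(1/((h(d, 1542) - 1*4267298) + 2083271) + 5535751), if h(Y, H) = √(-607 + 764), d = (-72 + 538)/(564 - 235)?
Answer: 26405387989350201545/146173652967421277323286019 + √157/146173652967421277323286019 ≈ 1.8064e-7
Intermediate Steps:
d = 466/329 ≈ 1.4164
h(Y, H) = √157
1/(1/((h(d, 1542) - 1*4267298) + 2083271) + 5535751) = 1/(1/((√157 - 1*4267298) + 2083271) + 5535751) = 1/(1/((√157 - 4267298) + 2083271) + 5535751) = 1/(1/((-4267298 + √157) + 2083271) + 5535751) = 1/(1/(-2184027 + √157) + 5535751) = 1/(5535751 + 1/(-2184027 + √157))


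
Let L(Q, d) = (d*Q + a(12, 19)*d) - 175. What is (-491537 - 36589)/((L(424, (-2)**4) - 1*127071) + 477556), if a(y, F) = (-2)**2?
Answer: -6141/4153 ≈ -1.4787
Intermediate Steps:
a(y, F) = 4
L(Q, d) = -175 + 4*d + Q*d (L(Q, d) = (d*Q + 4*d) - 175 = (Q*d + 4*d) - 175 = (4*d + Q*d) - 175 = -175 + 4*d + Q*d)
(-491537 - 36589)/((L(424, (-2)**4) - 1*127071) + 477556) = (-491537 - 36589)/(((-175 + 4*(-2)**4 + 424*(-2)**4) - 1*127071) + 477556) = -528126/(((-175 + 4*16 + 424*16) - 127071) + 477556) = -528126/(((-175 + 64 + 6784) - 127071) + 477556) = -528126/((6673 - 127071) + 477556) = -528126/(-120398 + 477556) = -528126/357158 = -528126*1/357158 = -6141/4153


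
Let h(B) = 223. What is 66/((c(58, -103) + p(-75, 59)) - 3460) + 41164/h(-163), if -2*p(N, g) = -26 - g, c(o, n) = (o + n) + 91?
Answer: 25230856/136699 ≈ 184.57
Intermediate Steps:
c(o, n) = 91 + n + o (c(o, n) = (n + o) + 91 = 91 + n + o)
p(N, g) = 13 + g/2 (p(N, g) = -(-26 - g)/2 = 13 + g/2)
66/((c(58, -103) + p(-75, 59)) - 3460) + 41164/h(-163) = 66/(((91 - 103 + 58) + (13 + (½)*59)) - 3460) + 41164/223 = 66/((46 + (13 + 59/2)) - 3460) + 41164*(1/223) = 66/((46 + 85/2) - 3460) + 41164/223 = 66/(177/2 - 3460) + 41164/223 = 66/(-6743/2) + 41164/223 = 66*(-2/6743) + 41164/223 = -12/613 + 41164/223 = 25230856/136699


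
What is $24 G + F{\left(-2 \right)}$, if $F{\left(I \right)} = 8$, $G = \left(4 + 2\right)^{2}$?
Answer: $872$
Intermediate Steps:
$G = 36$ ($G = 6^{2} = 36$)
$24 G + F{\left(-2 \right)} = 24 \cdot 36 + 8 = 864 + 8 = 872$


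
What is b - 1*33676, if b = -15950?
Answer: -49626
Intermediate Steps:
b - 1*33676 = -15950 - 1*33676 = -15950 - 33676 = -49626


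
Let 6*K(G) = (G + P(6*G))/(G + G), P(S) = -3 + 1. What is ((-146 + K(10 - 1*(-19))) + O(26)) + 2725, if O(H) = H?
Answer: 302189/116 ≈ 2605.1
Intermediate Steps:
P(S) = -2
K(G) = (-2 + G)/(12*G) (K(G) = ((G - 2)/(G + G))/6 = ((-2 + G)/((2*G)))/6 = ((-2 + G)*(1/(2*G)))/6 = ((-2 + G)/(2*G))/6 = (-2 + G)/(12*G))
((-146 + K(10 - 1*(-19))) + O(26)) + 2725 = ((-146 + (-2 + (10 - 1*(-19)))/(12*(10 - 1*(-19)))) + 26) + 2725 = ((-146 + (-2 + (10 + 19))/(12*(10 + 19))) + 26) + 2725 = ((-146 + (1/12)*(-2 + 29)/29) + 26) + 2725 = ((-146 + (1/12)*(1/29)*27) + 26) + 2725 = ((-146 + 9/116) + 26) + 2725 = (-16927/116 + 26) + 2725 = -13911/116 + 2725 = 302189/116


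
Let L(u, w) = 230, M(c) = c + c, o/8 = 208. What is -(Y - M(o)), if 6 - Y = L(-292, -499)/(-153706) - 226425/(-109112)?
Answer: 27874300721237/8385584536 ≈ 3324.1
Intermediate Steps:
o = 1664 (o = 8*208 = 1664)
M(c) = 2*c
Y = 32924614571/8385584536 (Y = 6 - (230/(-153706) - 226425/(-109112)) = 6 - (230*(-1/153706) - 226425*(-1/109112)) = 6 - (-115/76853 + 226425/109112) = 6 - 1*17388892645/8385584536 = 6 - 17388892645/8385584536 = 32924614571/8385584536 ≈ 3.9263)
-(Y - M(o)) = -(32924614571/8385584536 - 2*1664) = -(32924614571/8385584536 - 1*3328) = -(32924614571/8385584536 - 3328) = -1*(-27874300721237/8385584536) = 27874300721237/8385584536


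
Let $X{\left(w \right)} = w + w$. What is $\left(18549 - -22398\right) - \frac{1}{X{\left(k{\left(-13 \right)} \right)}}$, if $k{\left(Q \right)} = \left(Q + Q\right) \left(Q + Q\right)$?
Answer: $\frac{55360343}{1352} \approx 40947.0$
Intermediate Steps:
$k{\left(Q \right)} = 4 Q^{2}$ ($k{\left(Q \right)} = 2 Q 2 Q = 4 Q^{2}$)
$X{\left(w \right)} = 2 w$
$\left(18549 - -22398\right) - \frac{1}{X{\left(k{\left(-13 \right)} \right)}} = \left(18549 - -22398\right) - \frac{1}{2 \cdot 4 \left(-13\right)^{2}} = \left(18549 + 22398\right) - \frac{1}{2 \cdot 4 \cdot 169} = 40947 - \frac{1}{2 \cdot 676} = 40947 - \frac{1}{1352} = \frac{55360343}{1352}$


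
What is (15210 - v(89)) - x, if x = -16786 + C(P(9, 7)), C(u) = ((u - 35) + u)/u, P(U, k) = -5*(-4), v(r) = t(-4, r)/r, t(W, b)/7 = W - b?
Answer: 11393091/356 ≈ 32003.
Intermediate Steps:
t(W, b) = -7*b + 7*W (t(W, b) = 7*(W - b) = -7*b + 7*W)
v(r) = (-28 - 7*r)/r (v(r) = (-7*r + 7*(-4))/r = (-7*r - 28)/r = (-28 - 7*r)/r)
P(U, k) = 20
C(u) = (-35 + 2*u)/u (C(u) = ((-35 + u) + u)/u = (-35 + 2*u)/u)
x = -67143/4 (x = -16786 + (2 - 35/20) = -16786 + (2 - 35*1/20) = -16786 + (2 - 7/4) = -16786 + 1/4 = -67143/4 ≈ -16786.)
(15210 - v(89)) - x = (15210 - (-7 - 28/89)) - 1*(-67143/4) = (15210 - (-7 - 28*1/89)) + 67143/4 = (15210 - (-7 - 28/89)) + 67143/4 = (15210 - 1*(-651/89)) + 67143/4 = (15210 + 651/89) + 67143/4 = 1354341/89 + 67143/4 = 11393091/356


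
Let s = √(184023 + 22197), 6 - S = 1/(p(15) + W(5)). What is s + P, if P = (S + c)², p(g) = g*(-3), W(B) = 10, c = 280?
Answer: 100220121/1225 + 2*√51555 ≈ 82267.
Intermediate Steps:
p(g) = -3*g
S = 211/35 (S = 6 - 1/(-3*15 + 10) = 6 - 1/(-45 + 10) = 6 - 1/(-35) = 6 - 1*(-1/35) = 6 + 1/35 = 211/35 ≈ 6.0286)
P = 100220121/1225 (P = (211/35 + 280)² = (10011/35)² = 100220121/1225 ≈ 81812.)
s = 2*√51555 (s = √206220 = 2*√51555 ≈ 454.11)
s + P = 2*√51555 + 100220121/1225 = 100220121/1225 + 2*√51555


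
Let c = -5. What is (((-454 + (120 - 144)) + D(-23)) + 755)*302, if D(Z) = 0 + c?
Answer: 82144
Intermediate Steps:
D(Z) = -5 (D(Z) = 0 - 5 = -5)
(((-454 + (120 - 144)) + D(-23)) + 755)*302 = (((-454 + (120 - 144)) - 5) + 755)*302 = (((-454 - 24) - 5) + 755)*302 = ((-478 - 5) + 755)*302 = (-483 + 755)*302 = 272*302 = 82144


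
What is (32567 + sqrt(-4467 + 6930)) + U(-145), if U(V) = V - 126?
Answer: 32296 + sqrt(2463) ≈ 32346.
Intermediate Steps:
U(V) = -126 + V
(32567 + sqrt(-4467 + 6930)) + U(-145) = (32567 + sqrt(-4467 + 6930)) + (-126 - 145) = (32567 + sqrt(2463)) - 271 = 32296 + sqrt(2463)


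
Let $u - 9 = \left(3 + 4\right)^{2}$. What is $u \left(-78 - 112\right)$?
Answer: $-11020$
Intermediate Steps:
$u = 58$ ($u = 9 + \left(3 + 4\right)^{2} = 9 + 7^{2} = 9 + 49 = 58$)
$u \left(-78 - 112\right) = 58 \left(-78 - 112\right) = 58 \left(-190\right) = -11020$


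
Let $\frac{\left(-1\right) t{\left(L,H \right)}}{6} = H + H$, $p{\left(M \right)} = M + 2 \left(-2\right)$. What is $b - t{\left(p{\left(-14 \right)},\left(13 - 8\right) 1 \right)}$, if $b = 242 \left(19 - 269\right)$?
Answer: $-60440$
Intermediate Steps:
$p{\left(M \right)} = -4 + M$ ($p{\left(M \right)} = M - 4 = -4 + M$)
$t{\left(L,H \right)} = - 12 H$ ($t{\left(L,H \right)} = - 6 \left(H + H\right) = - 6 \cdot 2 H = - 12 H$)
$b = -60500$ ($b = 242 \left(-250\right) = -60500$)
$b - t{\left(p{\left(-14 \right)},\left(13 - 8\right) 1 \right)} = -60500 - - 12 \left(13 - 8\right) 1 = -60500 - - 12 \cdot 5 \cdot 1 = -60500 - \left(-12\right) 5 = -60500 - -60 = -60500 + 60 = -60440$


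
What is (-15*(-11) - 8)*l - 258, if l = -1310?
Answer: -205928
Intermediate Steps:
(-15*(-11) - 8)*l - 258 = (-15*(-11) - 8)*(-1310) - 258 = (165 - 8)*(-1310) - 258 = 157*(-1310) - 258 = -205670 - 258 = -205928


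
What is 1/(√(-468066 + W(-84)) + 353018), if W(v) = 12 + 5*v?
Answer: 176509/62311088399 - I*√468474/124622176798 ≈ 2.8327e-6 - 5.4922e-9*I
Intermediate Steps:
1/(√(-468066 + W(-84)) + 353018) = 1/(√(-468066 + (12 + 5*(-84))) + 353018) = 1/(√(-468066 + (12 - 420)) + 353018) = 1/(√(-468066 - 408) + 353018) = 1/(√(-468474) + 353018) = 1/(I*√468474 + 353018) = 1/(353018 + I*√468474)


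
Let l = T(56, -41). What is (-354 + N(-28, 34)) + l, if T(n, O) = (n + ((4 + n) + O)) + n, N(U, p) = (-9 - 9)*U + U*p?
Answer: -671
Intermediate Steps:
N(U, p) = -18*U + U*p
T(n, O) = 4 + O + 3*n (T(n, O) = (n + (4 + O + n)) + n = (4 + O + 2*n) + n = 4 + O + 3*n)
l = 131 (l = 4 - 41 + 3*56 = 4 - 41 + 168 = 131)
(-354 + N(-28, 34)) + l = (-354 - 28*(-18 + 34)) + 131 = (-354 - 28*16) + 131 = (-354 - 448) + 131 = -802 + 131 = -671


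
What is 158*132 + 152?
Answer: 21008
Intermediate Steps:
158*132 + 152 = 20856 + 152 = 21008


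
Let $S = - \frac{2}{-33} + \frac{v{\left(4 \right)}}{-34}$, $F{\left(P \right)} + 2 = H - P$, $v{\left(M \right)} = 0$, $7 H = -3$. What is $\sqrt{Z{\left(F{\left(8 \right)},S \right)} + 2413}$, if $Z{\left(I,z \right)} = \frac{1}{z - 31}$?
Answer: $\frac{2 \sqrt{628844110}}{1021} \approx 49.122$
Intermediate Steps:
$H = - \frac{3}{7}$ ($H = \frac{1}{7} \left(-3\right) = - \frac{3}{7} \approx -0.42857$)
$F{\left(P \right)} = - \frac{17}{7} - P$ ($F{\left(P \right)} = -2 - \left(\frac{3}{7} + P\right) = - \frac{17}{7} - P$)
$S = \frac{2}{33}$ ($S = - \frac{2}{-33} + \frac{0}{-34} = \left(-2\right) \left(- \frac{1}{33}\right) + 0 \left(- \frac{1}{34}\right) = \frac{2}{33} + 0 = \frac{2}{33} \approx 0.060606$)
$Z{\left(I,z \right)} = \frac{1}{-31 + z}$
$\sqrt{Z{\left(F{\left(8 \right)},S \right)} + 2413} = \sqrt{\frac{1}{-31 + \frac{2}{33}} + 2413} = \sqrt{\frac{1}{- \frac{1021}{33}} + 2413} = \sqrt{- \frac{33}{1021} + 2413} = \sqrt{\frac{2463640}{1021}} = \frac{2 \sqrt{628844110}}{1021}$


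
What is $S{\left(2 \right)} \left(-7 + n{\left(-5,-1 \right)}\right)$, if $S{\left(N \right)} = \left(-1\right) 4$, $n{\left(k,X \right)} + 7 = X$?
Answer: $60$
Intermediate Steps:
$n{\left(k,X \right)} = -7 + X$
$S{\left(N \right)} = -4$
$S{\left(2 \right)} \left(-7 + n{\left(-5,-1 \right)}\right) = - 4 \left(-7 - 8\right) = \left(-4\right) \left(-15\right) = 60$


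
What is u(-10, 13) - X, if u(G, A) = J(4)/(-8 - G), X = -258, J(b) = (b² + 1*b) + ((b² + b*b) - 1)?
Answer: 567/2 ≈ 283.50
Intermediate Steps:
J(b) = -1 + b + 3*b² (J(b) = (b² + b) + ((b² + b²) - 1) = (b + b²) + (2*b² - 1) = (b + b²) + (-1 + 2*b²) = -1 + b + 3*b²)
u(G, A) = 51/(-8 - G) (u(G, A) = (-1 + 4 + 3*4²)/(-8 - G) = (-1 + 4 + 3*16)/(-8 - G) = (-1 + 4 + 48)/(-8 - G) = 51/(-8 - G))
u(-10, 13) - X = -51/(8 - 10) - 1*(-258) = -51/(-2) + 258 = -51*(-½) + 258 = 51/2 + 258 = 567/2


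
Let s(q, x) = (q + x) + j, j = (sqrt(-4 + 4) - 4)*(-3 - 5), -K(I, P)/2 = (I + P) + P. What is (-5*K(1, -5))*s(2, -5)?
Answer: -2610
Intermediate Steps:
K(I, P) = -4*P - 2*I (K(I, P) = -2*((I + P) + P) = -2*(I + 2*P) = -4*P - 2*I)
j = 32 (j = (sqrt(0) - 4)*(-8) = (0 - 4)*(-8) = -4*(-8) = 32)
s(q, x) = 32 + q + x (s(q, x) = (q + x) + 32 = 32 + q + x)
(-5*K(1, -5))*s(2, -5) = (-5*(-4*(-5) - 2*1))*(32 + 2 - 5) = -5*(20 - 2)*29 = -5*18*29 = -90*29 = -2610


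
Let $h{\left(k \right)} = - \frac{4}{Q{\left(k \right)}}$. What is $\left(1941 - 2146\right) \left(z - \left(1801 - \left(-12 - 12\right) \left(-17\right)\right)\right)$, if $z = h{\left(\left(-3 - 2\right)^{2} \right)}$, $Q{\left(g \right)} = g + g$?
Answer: $\frac{1427907}{5} \approx 2.8558 \cdot 10^{5}$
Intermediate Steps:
$Q{\left(g \right)} = 2 g$
$h{\left(k \right)} = - \frac{2}{k}$ ($h{\left(k \right)} = - \frac{4}{2 k} = - 4 \frac{1}{2 k} = - \frac{2}{k}$)
$z = - \frac{2}{25}$ ($z = - \frac{2}{\left(-3 - 2\right)^{2}} = - \frac{2}{\left(-5\right)^{2}} = - \frac{2}{25} \approx -0.08$)
$\left(1941 - 2146\right) \left(z - \left(1801 - \left(-12 - 12\right) \left(-17\right)\right)\right) = \left(1941 - 2146\right) \left(- \frac{2}{25} - \left(1801 - \left(-12 - 12\right) \left(-17\right)\right)\right) = - 205 \left(- \frac{2}{25} - 1393\right) = \left(-205\right) \left(- \frac{34827}{25}\right) = \frac{1427907}{5}$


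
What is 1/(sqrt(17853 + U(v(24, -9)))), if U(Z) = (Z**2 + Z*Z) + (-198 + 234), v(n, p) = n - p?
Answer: sqrt(20067)/20067 ≈ 0.0070593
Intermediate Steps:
U(Z) = 36 + 2*Z**2 (U(Z) = (Z**2 + Z**2) + 36 = 2*Z**2 + 36 = 36 + 2*Z**2)
1/(sqrt(17853 + U(v(24, -9)))) = 1/(sqrt(17853 + (36 + 2*(24 - 1*(-9))**2))) = 1/(sqrt(17853 + (36 + 2*(24 + 9)**2))) = 1/(sqrt(17853 + (36 + 2*33**2))) = 1/(sqrt(17853 + (36 + 2*1089))) = 1/(sqrt(17853 + (36 + 2178))) = 1/(sqrt(17853 + 2214)) = 1/(sqrt(20067)) = sqrt(20067)/20067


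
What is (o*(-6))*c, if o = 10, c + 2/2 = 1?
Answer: 0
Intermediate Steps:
c = 0 (c = -1 + 1 = 0)
(o*(-6))*c = (10*(-6))*0 = -60*0 = 0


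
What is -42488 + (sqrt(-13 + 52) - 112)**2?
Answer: -42488 + (112 - sqrt(39))**2 ≈ -31304.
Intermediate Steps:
-42488 + (sqrt(-13 + 52) - 112)**2 = -42488 + (sqrt(39) - 112)**2 = -42488 + (-112 + sqrt(39))**2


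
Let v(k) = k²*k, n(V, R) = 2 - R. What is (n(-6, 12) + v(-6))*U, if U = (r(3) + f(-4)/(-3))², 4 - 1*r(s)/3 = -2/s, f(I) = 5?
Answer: -309394/9 ≈ -34377.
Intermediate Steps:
v(k) = k³
r(s) = 12 + 6/s (r(s) = 12 - (-6)/s = 12 + 6/s)
U = 1369/9 (U = ((12 + 6/3) + 5/(-3))² = ((12 + 6*(⅓)) + 5*(-⅓))² = ((12 + 2) - 5/3)² = (14 - 5/3)² = (37/3)² = 1369/9 ≈ 152.11)
(n(-6, 12) + v(-6))*U = ((2 - 1*12) + (-6)³)*(1369/9) = ((2 - 12) - 216)*(1369/9) = (-10 - 216)*(1369/9) = -226*1369/9 = -309394/9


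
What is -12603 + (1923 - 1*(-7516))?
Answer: -3164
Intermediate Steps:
-12603 + (1923 - 1*(-7516)) = -12603 + (1923 + 7516) = -12603 + 9439 = -3164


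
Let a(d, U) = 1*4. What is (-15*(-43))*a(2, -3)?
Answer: 2580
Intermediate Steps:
a(d, U) = 4
(-15*(-43))*a(2, -3) = -15*(-43)*4 = 645*4 = 2580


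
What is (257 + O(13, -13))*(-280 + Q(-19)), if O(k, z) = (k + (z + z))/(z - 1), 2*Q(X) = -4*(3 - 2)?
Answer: -509151/7 ≈ -72736.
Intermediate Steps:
Q(X) = -2 (Q(X) = (-4*(3 - 2))/2 = (-4*1)/2 = (½)*(-4) = -2)
O(k, z) = (k + 2*z)/(-1 + z)
(257 + O(13, -13))*(-280 + Q(-19)) = (257 + (13 + 2*(-13))/(-1 - 13))*(-280 - 2) = (257 + (13 - 26)/(-14))*(-282) = (257 - 1/14*(-13))*(-282) = (257 + 13/14)*(-282) = (3611/14)*(-282) = -509151/7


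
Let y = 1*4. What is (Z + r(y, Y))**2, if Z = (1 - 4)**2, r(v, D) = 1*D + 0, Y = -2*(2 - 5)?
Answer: 225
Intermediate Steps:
Y = 6 (Y = -2*(-3) = 6)
y = 4
r(v, D) = D (r(v, D) = D + 0 = D)
Z = 9 (Z = (-3)**2 = 9)
(Z + r(y, Y))**2 = (9 + 6)**2 = 15**2 = 225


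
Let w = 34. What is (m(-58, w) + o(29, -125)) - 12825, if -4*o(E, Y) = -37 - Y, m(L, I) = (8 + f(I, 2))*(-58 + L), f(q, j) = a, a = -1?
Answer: -13659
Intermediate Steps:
f(q, j) = -1
m(L, I) = -406 + 7*L (m(L, I) = (8 - 1)*(-58 + L) = 7*(-58 + L) = -406 + 7*L)
o(E, Y) = 37/4 + Y/4 (o(E, Y) = -(-37 - Y)/4 = 37/4 + Y/4)
(m(-58, w) + o(29, -125)) - 12825 = ((-406 + 7*(-58)) + (37/4 + (¼)*(-125))) - 12825 = ((-406 - 406) + (37/4 - 125/4)) - 12825 = (-812 - 22) - 12825 = -834 - 12825 = -13659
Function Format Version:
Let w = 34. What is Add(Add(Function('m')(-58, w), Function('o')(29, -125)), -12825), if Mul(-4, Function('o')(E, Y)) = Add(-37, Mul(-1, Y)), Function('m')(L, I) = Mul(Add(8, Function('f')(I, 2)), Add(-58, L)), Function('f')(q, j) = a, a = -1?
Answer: -13659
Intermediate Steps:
Function('f')(q, j) = -1
Function('m')(L, I) = Add(-406, Mul(7, L)) (Function('m')(L, I) = Mul(Add(8, -1), Add(-58, L)) = Mul(7, Add(-58, L)) = Add(-406, Mul(7, L)))
Function('o')(E, Y) = Add(Rational(37, 4), Mul(Rational(1, 4), Y)) (Function('o')(E, Y) = Mul(Rational(-1, 4), Add(-37, Mul(-1, Y))) = Add(Rational(37, 4), Mul(Rational(1, 4), Y)))
Add(Add(Function('m')(-58, w), Function('o')(29, -125)), -12825) = Add(Add(Add(-406, Mul(7, -58)), Add(Rational(37, 4), Mul(Rational(1, 4), -125))), -12825) = Add(Add(Add(-406, -406), Add(Rational(37, 4), Rational(-125, 4))), -12825) = Add(Add(-812, -22), -12825) = Add(-834, -12825) = -13659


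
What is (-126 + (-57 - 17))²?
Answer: 40000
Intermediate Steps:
(-126 + (-57 - 17))² = (-126 - 74)² = (-200)² = 40000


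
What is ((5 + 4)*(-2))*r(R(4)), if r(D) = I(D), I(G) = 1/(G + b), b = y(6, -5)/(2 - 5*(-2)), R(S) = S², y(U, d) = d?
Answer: -216/187 ≈ -1.1551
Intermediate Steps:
b = -5/12 (b = -5/(2 - 5*(-2)) = -5/(2 + 10) = -5/12 ≈ -0.41667)
I(G) = 1/(-5/12 + G) (I(G) = 1/(G - 5/12) = 1/(-5/12 + G))
r(D) = 12/(-5 + 12*D)
((5 + 4)*(-2))*r(R(4)) = ((5 + 4)*(-2))*(12/(-5 + 12*4²)) = (9*(-2))*(12/(-5 + 12*16)) = -216/(-5 + 192) = -216/187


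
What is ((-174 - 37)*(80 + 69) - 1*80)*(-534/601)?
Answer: 16831146/601 ≈ 28005.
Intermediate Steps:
((-174 - 37)*(80 + 69) - 1*80)*(-534/601) = (-211*149 - 80)*(-534*1/601) = (-31439 - 80)*(-534/601) = -31519*(-534/601) = 16831146/601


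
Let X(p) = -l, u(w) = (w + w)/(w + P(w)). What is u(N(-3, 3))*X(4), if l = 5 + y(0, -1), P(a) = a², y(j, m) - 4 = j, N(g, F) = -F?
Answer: 9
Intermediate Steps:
y(j, m) = 4 + j
u(w) = 2*w/(w + w²) (u(w) = (w + w)/(w + w²) = (2*w)/(w + w²) = 2*w/(w + w²))
l = 9 (l = 5 + (4 + 0) = 5 + 4 = 9)
X(p) = -9 (X(p) = -1*9 = -9)
u(N(-3, 3))*X(4) = (2/(1 - 1*3))*(-9) = (2/(1 - 3))*(-9) = (2/(-2))*(-9) = (2*(-½))*(-9) = -1*(-9) = 9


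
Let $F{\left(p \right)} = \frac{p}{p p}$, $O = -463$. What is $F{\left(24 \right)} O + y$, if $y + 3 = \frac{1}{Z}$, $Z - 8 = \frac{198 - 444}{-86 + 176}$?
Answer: $- \frac{41905}{1896} \approx -22.102$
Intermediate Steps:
$F{\left(p \right)} = \frac{1}{p}$ ($F{\left(p \right)} = \frac{p}{p^{2}} = \frac{1}{p}$)
$Z = \frac{79}{15}$ ($Z = 8 + \frac{198 - 444}{-86 + 176} = 8 - \frac{246}{90} = 8 - \frac{41}{15} = \frac{79}{15} \approx 5.2667$)
$y = - \frac{222}{79}$ ($y = -3 + \frac{1}{\frac{79}{15}} = -3 + \frac{15}{79} = - \frac{222}{79} \approx -2.8101$)
$F{\left(24 \right)} O + y = \frac{1}{24} \left(-463\right) - \frac{222}{79} = - \frac{463}{24} - \frac{222}{79} = - \frac{41905}{1896}$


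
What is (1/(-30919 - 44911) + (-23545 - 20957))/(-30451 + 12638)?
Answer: 3374586661/1350759790 ≈ 2.4983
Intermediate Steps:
(1/(-30919 - 44911) + (-23545 - 20957))/(-30451 + 12638) = (1/(-75830) - 44502)/(-17813) = (-1/75830 - 44502)*(-1/17813) = -3374586661/75830*(-1/17813) = 3374586661/1350759790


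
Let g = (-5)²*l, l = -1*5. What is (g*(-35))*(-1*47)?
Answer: -205625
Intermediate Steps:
l = -5
g = -125 (g = (-5)²*(-5) = 25*(-5) = -125)
(g*(-35))*(-1*47) = (-125*(-35))*(-1*47) = 4375*(-47) = -205625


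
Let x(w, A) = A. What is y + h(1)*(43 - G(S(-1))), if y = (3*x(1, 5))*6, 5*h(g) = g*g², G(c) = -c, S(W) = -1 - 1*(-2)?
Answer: 494/5 ≈ 98.800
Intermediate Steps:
S(W) = 1 (S(W) = -1 + 2 = 1)
h(g) = g³/5 (h(g) = (g*g²)/5 = g³/5)
y = 90 (y = (3*5)*6 = 15*6 = 90)
y + h(1)*(43 - G(S(-1))) = 90 + ((⅕)*1³)*(43 - (-1)) = 90 + ((⅕)*1)*(43 - 1*(-1)) = 90 + (43 + 1)/5 = 90 + (⅕)*44 = 90 + 44/5 = 494/5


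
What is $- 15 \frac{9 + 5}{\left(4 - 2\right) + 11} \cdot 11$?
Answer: $- \frac{2310}{13} \approx -177.69$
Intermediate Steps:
$- 15 \frac{9 + 5}{\left(4 - 2\right) + 11} \cdot 11 = - 15 \frac{14}{\left(4 - 2\right) + 11} \cdot 11 = - 15 \frac{14}{2 + 11} \cdot 11 = - 15 \cdot \frac{14}{13} \cdot 11 = - 15 \cdot 14 \cdot \frac{1}{13} \cdot 11 = \left(-15\right) \frac{14}{13} \cdot 11 = \left(- \frac{210}{13}\right) 11 = - \frac{2310}{13}$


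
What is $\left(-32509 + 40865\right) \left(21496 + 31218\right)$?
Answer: $440478184$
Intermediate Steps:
$\left(-32509 + 40865\right) \left(21496 + 31218\right) = 8356 \cdot 52714 = 440478184$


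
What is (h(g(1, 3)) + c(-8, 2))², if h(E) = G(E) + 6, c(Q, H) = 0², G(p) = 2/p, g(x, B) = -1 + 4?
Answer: 400/9 ≈ 44.444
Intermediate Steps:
g(x, B) = 3
c(Q, H) = 0
h(E) = 6 + 2/E (h(E) = 2/E + 6 = 6 + 2/E)
(h(g(1, 3)) + c(-8, 2))² = ((6 + 2/3) + 0)² = ((6 + 2*(⅓)) + 0)² = ((6 + ⅔) + 0)² = (20/3 + 0)² = (20/3)² = 400/9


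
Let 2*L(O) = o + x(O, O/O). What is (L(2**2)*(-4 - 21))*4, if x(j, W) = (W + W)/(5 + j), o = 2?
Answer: -1000/9 ≈ -111.11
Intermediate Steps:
x(j, W) = 2*W/(5 + j) (x(j, W) = (2*W)/(5 + j) = 2*W/(5 + j))
L(O) = 1 + 1/(5 + O) (L(O) = (2 + 2*(O/O)/(5 + O))/2 = (2 + 2*1/(5 + O))/2 = (2 + 2/(5 + O))/2 = 1 + 1/(5 + O))
(L(2**2)*(-4 - 21))*4 = (((6 + 2**2)/(5 + 2**2))*(-4 - 21))*4 = (((6 + 4)/(5 + 4))*(-25))*4 = ((10/9)*(-25))*4 = -250/9*4 = -1000/9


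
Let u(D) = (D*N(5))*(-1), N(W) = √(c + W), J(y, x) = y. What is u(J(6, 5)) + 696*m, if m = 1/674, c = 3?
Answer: 348/337 - 12*√2 ≈ -15.938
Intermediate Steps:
m = 1/674 ≈ 0.0014837
N(W) = √(3 + W)
u(D) = -2*D*√2 (u(D) = (D*√(3 + 5))*(-1) = (D*√8)*(-1) = (D*(2*√2))*(-1) = (2*D*√2)*(-1) = -2*D*√2)
u(J(6, 5)) + 696*m = -2*6*√2 + 696*(1/674) = -12*√2 + 348/337 = 348/337 - 12*√2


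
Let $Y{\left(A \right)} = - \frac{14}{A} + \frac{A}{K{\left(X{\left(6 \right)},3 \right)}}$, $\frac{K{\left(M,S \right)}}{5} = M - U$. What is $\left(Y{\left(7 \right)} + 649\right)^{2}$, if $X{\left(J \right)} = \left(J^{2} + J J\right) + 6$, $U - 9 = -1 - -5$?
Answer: $\frac{44218519524}{105625} \approx 4.1864 \cdot 10^{5}$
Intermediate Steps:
$U = 13$ ($U = 9 - -4 = 9 + \left(-1 + 5\right) = 9 + 4 = 13$)
$X{\left(J \right)} = 6 + 2 J^{2}$ ($X{\left(J \right)} = \left(J^{2} + J^{2}\right) + 6 = 2 J^{2} + 6 = 6 + 2 J^{2}$)
$K{\left(M,S \right)} = -65 + 5 M$ ($K{\left(M,S \right)} = 5 \left(M - 13\right) = 5 \left(-13 + M\right) = -65 + 5 M$)
$Y{\left(A \right)} = - \frac{14}{A} + \frac{A}{325}$ ($Y{\left(A \right)} = - \frac{14}{A} + \frac{A}{-65 + 5 \left(6 + 2 \cdot 6^{2}\right)} = - \frac{14}{A} + \frac{A}{-65 + 5 \left(6 + 2 \cdot 36\right)} = - \frac{14}{A} + \frac{A}{-65 + 5 \left(6 + 72\right)} = - \frac{14}{A} + \frac{A}{-65 + 5 \cdot 78} = - \frac{14}{A} + \frac{A}{-65 + 390} = - \frac{14}{A} + \frac{A}{325}$)
$\left(Y{\left(7 \right)} + 649\right)^{2} = \left(\left(- \frac{14}{7} + \frac{1}{325} \cdot 7\right) + 649\right)^{2} = \left(\left(\left(-14\right) \frac{1}{7} + \frac{7}{325}\right) + 649\right)^{2} = \left(\left(-2 + \frac{7}{325}\right) + 649\right)^{2} = \left(- \frac{643}{325} + 649\right)^{2} = \left(\frac{210282}{325}\right)^{2} = \frac{44218519524}{105625}$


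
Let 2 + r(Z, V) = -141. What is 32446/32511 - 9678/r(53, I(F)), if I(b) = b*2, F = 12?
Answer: 319281236/4649073 ≈ 68.676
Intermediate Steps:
I(b) = 2*b
r(Z, V) = -143 (r(Z, V) = -2 - 141 = -143)
32446/32511 - 9678/r(53, I(F)) = 32446/32511 - 9678/(-143) = 32446*(1/32511) - 9678*(-1/143) = 32446/32511 + 9678/143 = 319281236/4649073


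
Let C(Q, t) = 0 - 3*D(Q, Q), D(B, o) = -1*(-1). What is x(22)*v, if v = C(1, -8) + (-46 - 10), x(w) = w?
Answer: -1298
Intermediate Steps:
D(B, o) = 1
C(Q, t) = -3 (C(Q, t) = 0 - 3*1 = 0 - 3 = -3)
v = -59 (v = -3 + (-46 - 10) = -3 - 56 = -59)
x(22)*v = 22*(-59) = -1298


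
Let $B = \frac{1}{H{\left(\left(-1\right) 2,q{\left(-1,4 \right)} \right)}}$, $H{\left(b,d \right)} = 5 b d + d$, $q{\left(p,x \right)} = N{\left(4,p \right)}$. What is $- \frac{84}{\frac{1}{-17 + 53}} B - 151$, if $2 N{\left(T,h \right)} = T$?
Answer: $17$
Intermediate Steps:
$N{\left(T,h \right)} = \frac{T}{2}$
$q{\left(p,x \right)} = 2$ ($q{\left(p,x \right)} = \frac{1}{2} \cdot 4 = 2$)
$H{\left(b,d \right)} = d + 5 b d$ ($H{\left(b,d \right)} = 5 b d + d = d + 5 b d$)
$B = - \frac{1}{18}$ ($B = \frac{1}{2 \left(1 + 5 \left(\left(-1\right) 2\right)\right)} = \frac{1}{2 \left(1 + 5 \left(-2\right)\right)} = \frac{1}{2 \left(1 - 10\right)} = \frac{1}{2 \left(-9\right)} = \frac{1}{-18} = - \frac{1}{18} \approx -0.055556$)
$- \frac{84}{\frac{1}{-17 + 53}} B - 151 = - \frac{84}{\frac{1}{-17 + 53}} \left(- \frac{1}{18}\right) - 151 = - \frac{84}{\frac{1}{36}} \left(- \frac{1}{18}\right) - 151 = - 84 \frac{1}{\frac{1}{36}} \left(- \frac{1}{18}\right) - 151 = \left(-84\right) 36 \left(- \frac{1}{18}\right) - 151 = \left(-3024\right) \left(- \frac{1}{18}\right) - 151 = 168 - 151 = 17$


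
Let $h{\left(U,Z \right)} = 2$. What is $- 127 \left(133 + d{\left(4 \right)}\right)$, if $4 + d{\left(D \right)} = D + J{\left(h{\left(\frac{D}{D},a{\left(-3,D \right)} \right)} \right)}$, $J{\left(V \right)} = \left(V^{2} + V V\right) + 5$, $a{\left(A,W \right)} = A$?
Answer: $-18542$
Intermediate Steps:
$J{\left(V \right)} = 5 + 2 V^{2}$ ($J{\left(V \right)} = \left(V^{2} + V^{2}\right) + 5 = 2 V^{2} + 5 = 5 + 2 V^{2}$)
$d{\left(D \right)} = 9 + D$ ($d{\left(D \right)} = -4 + \left(D + \left(5 + 2 \cdot 2^{2}\right)\right) = -4 + \left(D + \left(5 + 2 \cdot 4\right)\right) = -4 + \left(D + \left(5 + 8\right)\right) = -4 + \left(D + 13\right) = -4 + \left(13 + D\right) = 9 + D$)
$- 127 \left(133 + d{\left(4 \right)}\right) = - 127 \left(133 + \left(9 + 4\right)\right) = - 127 \left(133 + 13\right) = \left(-127\right) 146 = -18542$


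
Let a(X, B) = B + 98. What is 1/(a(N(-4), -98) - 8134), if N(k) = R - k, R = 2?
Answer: -1/8134 ≈ -0.00012294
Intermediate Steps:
N(k) = 2 - k
a(X, B) = 98 + B
1/(a(N(-4), -98) - 8134) = 1/((98 - 98) - 8134) = 1/(0 - 8134) = 1/(-8134) = -1/8134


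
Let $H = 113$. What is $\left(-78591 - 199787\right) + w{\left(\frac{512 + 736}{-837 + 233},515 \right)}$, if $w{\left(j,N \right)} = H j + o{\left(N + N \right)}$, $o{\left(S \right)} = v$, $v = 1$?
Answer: $- \frac{42070183}{151} \approx -2.7861 \cdot 10^{5}$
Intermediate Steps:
$o{\left(S \right)} = 1$
$w{\left(j,N \right)} = 1 + 113 j$ ($w{\left(j,N \right)} = 113 j + 1 = 1 + 113 j$)
$\left(-78591 - 199787\right) + w{\left(\frac{512 + 736}{-837 + 233},515 \right)} = \left(-78591 - 199787\right) + \left(1 + 113 \frac{512 + 736}{-837 + 233}\right) = -278378 + \left(1 + 113 \frac{1248}{-604}\right) = -278378 + \left(1 + 113 \cdot 1248 \left(- \frac{1}{604}\right)\right) = -278378 + \left(1 + 113 \left(- \frac{312}{151}\right)\right) = -278378 + \left(1 - \frac{35256}{151}\right) = -278378 - \frac{35105}{151} = - \frac{42070183}{151}$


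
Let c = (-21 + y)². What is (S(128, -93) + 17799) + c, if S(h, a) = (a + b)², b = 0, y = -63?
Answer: 33504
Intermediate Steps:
S(h, a) = a² (S(h, a) = (a + 0)² = a²)
c = 7056 (c = (-21 - 63)² = (-84)² = 7056)
(S(128, -93) + 17799) + c = ((-93)² + 17799) + 7056 = (8649 + 17799) + 7056 = 26448 + 7056 = 33504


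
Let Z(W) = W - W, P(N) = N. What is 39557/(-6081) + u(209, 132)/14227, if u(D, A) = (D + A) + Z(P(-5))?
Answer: -560703818/86514387 ≈ -6.4810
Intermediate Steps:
Z(W) = 0
u(D, A) = A + D (u(D, A) = (D + A) + 0 = (A + D) + 0 = A + D)
39557/(-6081) + u(209, 132)/14227 = 39557/(-6081) + (132 + 209)/14227 = 39557*(-1/6081) + 341*(1/14227) = -39557/6081 + 341/14227 = -560703818/86514387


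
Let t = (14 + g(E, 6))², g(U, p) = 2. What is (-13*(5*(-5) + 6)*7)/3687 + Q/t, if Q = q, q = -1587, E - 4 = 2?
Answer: -5408645/943872 ≈ -5.7303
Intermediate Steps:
E = 6 (E = 4 + 2 = 6)
Q = -1587
t = 256 (t = (14 + 2)² = 16² = 256)
(-13*(5*(-5) + 6)*7)/3687 + Q/t = (-13*(5*(-5) + 6)*7)/3687 - 1587/256 = (-13*(-25 + 6)*7)*(1/3687) - 1587*1/256 = (-13*(-19)*7)*(1/3687) - 1587/256 = (247*7)*(1/3687) - 1587/256 = 1729*(1/3687) - 1587/256 = 1729/3687 - 1587/256 = -5408645/943872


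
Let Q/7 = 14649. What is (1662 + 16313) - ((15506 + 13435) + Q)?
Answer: -113509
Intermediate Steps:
Q = 102543 (Q = 7*14649 = 102543)
(1662 + 16313) - ((15506 + 13435) + Q) = (1662 + 16313) - ((15506 + 13435) + 102543) = 17975 - (28941 + 102543) = 17975 - 1*131484 = 17975 - 131484 = -113509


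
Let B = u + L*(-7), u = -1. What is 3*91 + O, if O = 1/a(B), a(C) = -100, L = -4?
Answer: 27299/100 ≈ 272.99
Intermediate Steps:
B = 27 (B = -1 - 4*(-7) = -1 + 28 = 27)
O = -1/100 (O = 1/(-100) = -1/100 ≈ -0.010000)
3*91 + O = 3*91 - 1/100 = 273 - 1/100 = 27299/100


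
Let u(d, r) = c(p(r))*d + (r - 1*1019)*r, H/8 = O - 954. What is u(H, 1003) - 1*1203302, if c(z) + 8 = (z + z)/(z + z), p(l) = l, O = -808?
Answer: -1120678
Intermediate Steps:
H = -14096 (H = 8*(-808 - 954) = 8*(-1762) = -14096)
c(z) = -7 (c(z) = -8 + (z + z)/(z + z) = -8 + (2*z)/((2*z)) = -8 + (2*z)*(1/(2*z)) = -8 + 1 = -7)
u(d, r) = -7*d + r*(-1019 + r) (u(d, r) = -7*d + (r - 1*1019)*r = -7*d + (r - 1019)*r = -7*d + (-1019 + r)*r = -7*d + r*(-1019 + r))
u(H, 1003) - 1*1203302 = (1003**2 - 1019*1003 - 7*(-14096)) - 1*1203302 = (1006009 - 1022057 + 98672) - 1203302 = 82624 - 1203302 = -1120678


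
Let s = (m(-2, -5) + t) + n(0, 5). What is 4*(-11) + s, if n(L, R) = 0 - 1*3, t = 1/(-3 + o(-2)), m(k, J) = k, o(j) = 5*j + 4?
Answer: -442/9 ≈ -49.111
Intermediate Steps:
o(j) = 4 + 5*j
t = -1/9 (t = 1/(-3 + (4 + 5*(-2))) = 1/(-3 + (4 - 10)) = 1/(-3 - 6) = 1/(-9) = -1/9 ≈ -0.11111)
n(L, R) = -3 (n(L, R) = 0 - 3 = -3)
s = -46/9 (s = (-2 - 1/9) - 3 = -19/9 - 3 = -46/9 ≈ -5.1111)
4*(-11) + s = 4*(-11) - 46/9 = -44 - 46/9 = -442/9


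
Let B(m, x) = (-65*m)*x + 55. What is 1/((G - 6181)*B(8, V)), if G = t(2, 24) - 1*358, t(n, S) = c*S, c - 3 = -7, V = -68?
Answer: -1/234978525 ≈ -4.2557e-9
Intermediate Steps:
c = -4 (c = 3 - 7 = -4)
B(m, x) = 55 - 65*m*x (B(m, x) = -65*m*x + 55 = 55 - 65*m*x)
t(n, S) = -4*S
G = -454 (G = -4*24 - 1*358 = -96 - 358 = -454)
1/((G - 6181)*B(8, V)) = 1/((-454 - 6181)*(55 - 65*8*(-68))) = 1/((-6635)*(55 + 35360)) = -1/6635/35415 = -1/6635*1/35415 = -1/234978525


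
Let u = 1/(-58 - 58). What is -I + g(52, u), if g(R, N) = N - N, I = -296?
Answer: 296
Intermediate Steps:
u = -1/116 (u = 1/(-116) = -1/116 ≈ -0.0086207)
g(R, N) = 0
-I + g(52, u) = -1*(-296) + 0 = 296 + 0 = 296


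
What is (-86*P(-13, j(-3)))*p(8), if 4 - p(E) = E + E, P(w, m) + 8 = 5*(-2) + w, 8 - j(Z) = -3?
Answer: -31992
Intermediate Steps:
j(Z) = 11 (j(Z) = 8 - 1*(-3) = 8 + 3 = 11)
P(w, m) = -18 + w (P(w, m) = -8 + (5*(-2) + w) = -8 + (-10 + w) = -18 + w)
p(E) = 4 - 2*E (p(E) = 4 - (E + E) = 4 - 2*E)
(-86*P(-13, j(-3)))*p(8) = (-86*(-18 - 13))*(4 - 2*8) = (-86*(-31))*(4 - 16) = 2666*(-12) = -31992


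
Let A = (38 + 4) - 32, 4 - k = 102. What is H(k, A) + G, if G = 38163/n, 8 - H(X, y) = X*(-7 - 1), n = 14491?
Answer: -11206853/14491 ≈ -773.37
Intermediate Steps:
k = -98 (k = 4 - 1*102 = 4 - 102 = -98)
A = 10 (A = 42 - 32 = 10)
H(X, y) = 8 + 8*X (H(X, y) = 8 - X*(-7 - 1) = 8 - X*(-8) = 8 - (-8)*X = 8 + 8*X)
G = 38163/14491 ≈ 2.6336
H(k, A) + G = (8 + 8*(-98)) + 38163/14491 = (8 - 784) + 38163/14491 = -776 + 38163/14491 = -11206853/14491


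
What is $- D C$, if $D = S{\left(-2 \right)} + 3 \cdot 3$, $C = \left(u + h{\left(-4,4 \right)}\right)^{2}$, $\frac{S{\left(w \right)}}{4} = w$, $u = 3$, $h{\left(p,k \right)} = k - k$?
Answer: $-9$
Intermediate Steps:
$h{\left(p,k \right)} = 0$
$S{\left(w \right)} = 4 w$
$C = 9$ ($C = \left(3 + 0\right)^{2} = 3^{2} = 9$)
$D = 1$ ($D = 4 \left(-2\right) + 3 \cdot 3 = -8 + 9 = 1$)
$- D C = \left(-1\right) 1 \cdot 9 = \left(-1\right) 9 = -9$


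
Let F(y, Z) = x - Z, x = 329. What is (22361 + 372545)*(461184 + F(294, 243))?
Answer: 182158290620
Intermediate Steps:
F(y, Z) = 329 - Z
(22361 + 372545)*(461184 + F(294, 243)) = (22361 + 372545)*(461184 + (329 - 1*243)) = 394906*(461184 + (329 - 243)) = 394906*(461184 + 86) = 394906*461270 = 182158290620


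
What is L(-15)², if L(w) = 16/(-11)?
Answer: 256/121 ≈ 2.1157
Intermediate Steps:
L(w) = -16/11 (L(w) = 16*(-1/11) = -16/11)
L(-15)² = (-16/11)² = 256/121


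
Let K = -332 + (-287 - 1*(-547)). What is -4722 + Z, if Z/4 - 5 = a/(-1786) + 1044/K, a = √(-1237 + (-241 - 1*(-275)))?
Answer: -4760 - 2*I*√1203/893 ≈ -4760.0 - 0.07768*I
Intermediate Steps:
K = -72 (K = -332 + (-287 + 547) = -332 + 260 = -72)
a = I*√1203 (a = √(-1237 + (-241 + 275)) = √(-1237 + 34) = √(-1203) = I*√1203 ≈ 34.684*I)
Z = -38 - 2*I*√1203/893 (Z = 20 + 4*((I*√1203)/(-1786) + 1044/(-72)) = 20 + 4*((I*√1203)*(-1/1786) + 1044*(-1/72)) = 20 + 4*(-I*√1203/1786 - 29/2) = 20 + 4*(-29/2 - I*√1203/1786) = 20 + (-58 - 2*I*√1203/893) = -38 - 2*I*√1203/893 ≈ -38.0 - 0.07768*I)
-4722 + Z = -4722 + (-38 - 2*I*√1203/893) = -4760 - 2*I*√1203/893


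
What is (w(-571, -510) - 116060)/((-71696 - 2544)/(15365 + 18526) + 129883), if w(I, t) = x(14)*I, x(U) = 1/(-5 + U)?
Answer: -11806618967/13205371539 ≈ -0.89408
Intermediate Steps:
w(I, t) = I/9 (w(I, t) = I/(-5 + 14) = I/9)
(w(-571, -510) - 116060)/((-71696 - 2544)/(15365 + 18526) + 129883) = ((⅑)*(-571) - 116060)/((-71696 - 2544)/(15365 + 18526) + 129883) = (-571/9 - 116060)/(-74240/33891 + 129883) = -1045111/(9*(-74240*1/33891 + 129883)) = -1045111/(9*(-74240/33891 + 129883)) = -1045111/(9*4401790513/33891) = -1045111/9*33891/4401790513 = -11806618967/13205371539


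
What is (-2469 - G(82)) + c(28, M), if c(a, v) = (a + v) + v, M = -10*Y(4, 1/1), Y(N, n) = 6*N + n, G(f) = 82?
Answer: -3023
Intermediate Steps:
Y(N, n) = n + 6*N
M = -250 (M = -10*(1/1 + 6*4) = -10*(1*1 + 24) = -10*(1 + 24) = -10*25 = -250)
c(a, v) = a + 2*v
(-2469 - G(82)) + c(28, M) = (-2469 - 1*82) + (28 + 2*(-250)) = (-2469 - 82) + (28 - 500) = -2551 - 472 = -3023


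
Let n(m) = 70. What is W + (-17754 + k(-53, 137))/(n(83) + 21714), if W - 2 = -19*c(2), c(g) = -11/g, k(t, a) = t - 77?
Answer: 287764/2723 ≈ 105.68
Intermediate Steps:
k(t, a) = -77 + t
W = 213/2 (W = 2 - (-209)/2 = 2 - 19*(-11/2) = 2 + 209/2 = 213/2 ≈ 106.50)
W + (-17754 + k(-53, 137))/(n(83) + 21714) = 213/2 + (-17754 + (-77 - 53))/(70 + 21714) = 213/2 + (-17754 - 130)/21784 = 213/2 - 17884*1/21784 = 213/2 - 4471/5446 = 287764/2723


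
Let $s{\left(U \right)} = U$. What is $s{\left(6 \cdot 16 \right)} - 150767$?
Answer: $-150671$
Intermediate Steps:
$s{\left(6 \cdot 16 \right)} - 150767 = 6 \cdot 16 - 150767 = 96 - 150767 = -150671$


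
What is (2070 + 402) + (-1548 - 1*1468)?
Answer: -544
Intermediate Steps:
(2070 + 402) + (-1548 - 1*1468) = 2472 + (-1548 - 1468) = 2472 - 3016 = -544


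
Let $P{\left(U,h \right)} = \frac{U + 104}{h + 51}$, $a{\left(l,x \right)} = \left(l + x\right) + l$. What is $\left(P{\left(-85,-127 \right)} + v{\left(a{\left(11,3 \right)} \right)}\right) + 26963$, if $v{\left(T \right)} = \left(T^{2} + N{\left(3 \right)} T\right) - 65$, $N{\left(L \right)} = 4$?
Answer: $\frac{110491}{4} \approx 27623.0$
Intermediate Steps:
$a{\left(l,x \right)} = x + 2 l$
$P{\left(U,h \right)} = \frac{104 + U}{51 + h}$
$v{\left(T \right)} = -65 + T^{2} + 4 T$ ($v{\left(T \right)} = \left(T^{2} + 4 T\right) - 65 = -65 + T^{2} + 4 T$)
$\left(P{\left(-85,-127 \right)} + v{\left(a{\left(11,3 \right)} \right)}\right) + 26963 = \left(\frac{104 - 85}{51 - 127} + \left(-65 + \left(3 + 2 \cdot 11\right)^{2} + 4 \left(3 + 2 \cdot 11\right)\right)\right) + 26963 = \left(\frac{1}{-76} \cdot 19 + \left(-65 + \left(3 + 22\right)^{2} + 4 \left(3 + 22\right)\right)\right) + 26963 = \left(\left(- \frac{1}{76}\right) 19 + \left(-65 + 25^{2} + 4 \cdot 25\right)\right) + 26963 = \left(- \frac{1}{4} + \left(-65 + 625 + 100\right)\right) + 26963 = \left(- \frac{1}{4} + 660\right) + 26963 = \frac{2639}{4} + 26963 = \frac{110491}{4}$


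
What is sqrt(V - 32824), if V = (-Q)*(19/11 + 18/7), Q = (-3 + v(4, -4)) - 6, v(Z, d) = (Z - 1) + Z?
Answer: 3*I*sqrt(21618058)/77 ≈ 181.15*I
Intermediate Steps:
v(Z, d) = -1 + 2*Z (v(Z, d) = (-1 + Z) + Z = -1 + 2*Z)
Q = -2 (Q = (-3 + (-1 + 2*4)) - 6 = (-3 + (-1 + 8)) - 6 = (-3 + 7) - 6 = 4 - 6 = -2)
V = 662/77 (V = (-1*(-2))*(19/11 + 18/7) = 2*(19*(1/11) + 18*(1/7)) = 2*(19/11 + 18/7) = 2*(331/77) = 662/77 ≈ 8.5974)
sqrt(V - 32824) = sqrt(662/77 - 32824) = sqrt(-2526786/77) = 3*I*sqrt(21618058)/77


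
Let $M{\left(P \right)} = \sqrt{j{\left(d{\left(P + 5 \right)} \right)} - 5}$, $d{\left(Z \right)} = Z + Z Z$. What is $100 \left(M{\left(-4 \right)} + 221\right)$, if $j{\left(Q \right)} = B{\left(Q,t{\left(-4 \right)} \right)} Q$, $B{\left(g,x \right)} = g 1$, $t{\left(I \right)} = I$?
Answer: $22100 + 100 i \approx 22100.0 + 100.0 i$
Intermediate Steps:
$B{\left(g,x \right)} = g$
$d{\left(Z \right)} = Z + Z^{2}$
$j{\left(Q \right)} = Q^{2}$ ($j{\left(Q \right)} = Q Q = Q^{2}$)
$M{\left(P \right)} = \sqrt{-5 + \left(5 + P\right)^{2} \left(6 + P\right)^{2}}$ ($M{\left(P \right)} = \sqrt{\left(\left(P + 5\right) \left(1 + \left(P + 5\right)\right)\right)^{2} - 5} = \sqrt{\left(\left(5 + P\right) \left(1 + \left(5 + P\right)\right)\right)^{2} - 5} = \sqrt{\left(\left(5 + P\right) \left(6 + P\right)\right)^{2} - 5} = \sqrt{\left(5 + P\right)^{2} \left(6 + P\right)^{2} - 5} = \sqrt{-5 + \left(5 + P\right)^{2} \left(6 + P\right)^{2}}$)
$100 \left(M{\left(-4 \right)} + 221\right) = 100 \left(\sqrt{-5 + \left(5 - 4\right)^{2} \left(6 - 4\right)^{2}} + 221\right) = 100 \left(\sqrt{-5 + 1^{2} \cdot 2^{2}} + 221\right) = 100 \left(\sqrt{-5 + 1 \cdot 4} + 221\right) = 100 \left(\sqrt{-5 + 4} + 221\right) = 100 \left(\sqrt{-1} + 221\right) = 100 \left(i + 221\right) = 100 \left(221 + i\right) = 22100 + 100 i$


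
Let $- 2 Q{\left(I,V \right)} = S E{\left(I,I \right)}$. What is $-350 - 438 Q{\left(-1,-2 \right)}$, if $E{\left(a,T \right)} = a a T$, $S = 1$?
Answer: $-569$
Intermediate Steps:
$E{\left(a,T \right)} = T a^{2}$ ($E{\left(a,T \right)} = a^{2} T = T a^{2}$)
$Q{\left(I,V \right)} = - \frac{I^{3}}{2}$ ($Q{\left(I,V \right)} = - \frac{1 I I^{2}}{2} = - \frac{1 I^{3}}{2} = - \frac{I^{3}}{2}$)
$-350 - 438 Q{\left(-1,-2 \right)} = -350 - 438 \left(- \frac{\left(-1\right)^{3}}{2}\right) = -350 - 438 \left(\left(- \frac{1}{2}\right) \left(-1\right)\right) = -350 - 219 = -569$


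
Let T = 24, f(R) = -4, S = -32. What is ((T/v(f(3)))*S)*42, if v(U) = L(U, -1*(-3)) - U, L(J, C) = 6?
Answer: -16128/5 ≈ -3225.6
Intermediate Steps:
v(U) = 6 - U
((T/v(f(3)))*S)*42 = ((24/(6 - 1*(-4)))*(-32))*42 = ((24/(6 + 4))*(-32))*42 = ((24/10)*(-32))*42 = ((24*(1/10))*(-32))*42 = ((12/5)*(-32))*42 = -384/5*42 = -16128/5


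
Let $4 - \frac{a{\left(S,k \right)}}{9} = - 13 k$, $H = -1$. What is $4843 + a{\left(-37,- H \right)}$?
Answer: $4996$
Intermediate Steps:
$a{\left(S,k \right)} = 36 + 117 k$ ($a{\left(S,k \right)} = 36 - 9 \left(- 13 k\right) = 36 + 117 k$)
$4843 + a{\left(-37,- H \right)} = 4843 + \left(36 + 117 \left(\left(-1\right) \left(-1\right)\right)\right) = 4843 + \left(36 + 117 \cdot 1\right) = 4843 + \left(36 + 117\right) = 4843 + 153 = 4996$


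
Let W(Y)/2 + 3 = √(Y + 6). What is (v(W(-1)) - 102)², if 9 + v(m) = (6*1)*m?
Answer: 22329 - 3528*√5 ≈ 14440.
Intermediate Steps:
W(Y) = -6 + 2*√(6 + Y) (W(Y) = -6 + 2*√(Y + 6) = -6 + 2*√(6 + Y))
v(m) = -9 + 6*m (v(m) = -9 + (6*1)*m = -9 + 6*m)
(v(W(-1)) - 102)² = ((-9 + 6*(-6 + 2*√(6 - 1))) - 102)² = ((-9 + 6*(-6 + 2*√5)) - 102)² = ((-9 + (-36 + 12*√5)) - 102)² = ((-45 + 12*√5) - 102)² = (-147 + 12*√5)²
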